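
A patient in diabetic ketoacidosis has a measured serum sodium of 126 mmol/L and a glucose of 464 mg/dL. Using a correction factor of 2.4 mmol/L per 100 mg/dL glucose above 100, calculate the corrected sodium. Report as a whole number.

Corrected Na = measured Na + 2.4 · (glucose − 100)/100
= 126 + 2.4 · (464 − 100)/100
= 126 + 8.7
= 134.7 mmol/L

135 mmol/L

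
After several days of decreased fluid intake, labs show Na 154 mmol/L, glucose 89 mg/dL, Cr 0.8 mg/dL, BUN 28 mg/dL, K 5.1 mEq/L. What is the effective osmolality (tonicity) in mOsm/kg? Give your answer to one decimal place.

312.9 mOsm/kg

Effective osmolality excludes urea (freely permeant across cell membranes):
2·Na + glucose/18
= 2·154 + 89/18
= 308 + 4.94
= 312.94 mOsm/kg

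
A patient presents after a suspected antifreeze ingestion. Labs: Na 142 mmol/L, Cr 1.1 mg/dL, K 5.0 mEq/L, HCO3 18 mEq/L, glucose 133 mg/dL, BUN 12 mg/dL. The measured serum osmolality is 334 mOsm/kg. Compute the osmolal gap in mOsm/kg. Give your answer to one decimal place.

38.3 mOsm/kg

Calculated osmolality = 2·Na + glucose/18 + BUN/2.8
= 2·142 + 133/18 + 12/2.8
= 284 + 7.39 + 4.29
= 295.68 mOsm/kg ≈ 295.7 mOsm/kg
Osmolar gap = measured − calculated = 334 − 295.7 = 38.3 mOsm/kg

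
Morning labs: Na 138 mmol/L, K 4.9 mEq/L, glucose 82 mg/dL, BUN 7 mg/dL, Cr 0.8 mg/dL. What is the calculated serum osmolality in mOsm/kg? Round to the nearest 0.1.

283.1 mOsm/kg

Calculated osmolality = 2·Na + glucose/18 + BUN/2.8
= 2·138 + 82/18 + 7/2.8
= 276 + 4.56 + 2.50
= 283.06 mOsm/kg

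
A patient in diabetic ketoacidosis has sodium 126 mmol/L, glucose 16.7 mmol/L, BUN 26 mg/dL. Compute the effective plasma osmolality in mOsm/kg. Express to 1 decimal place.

Effective osmolality excludes urea (freely permeant across cell membranes):
2·Na + glucose
= 2·126 + 16.7
= 252 + 16.7
= 268.7 mOsm/kg

268.7 mOsm/kg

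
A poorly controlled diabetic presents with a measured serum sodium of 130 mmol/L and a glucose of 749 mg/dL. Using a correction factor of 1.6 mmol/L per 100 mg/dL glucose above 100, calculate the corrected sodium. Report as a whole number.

140 mmol/L

Corrected Na = measured Na + 1.6 · (glucose − 100)/100
= 130 + 1.6 · (749 − 100)/100
= 130 + 10.4
= 140.4 mmol/L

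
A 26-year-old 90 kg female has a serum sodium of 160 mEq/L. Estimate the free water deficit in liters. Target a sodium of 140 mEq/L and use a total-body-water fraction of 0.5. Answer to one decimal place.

6.4 L

TBW = 0.5 · 90 = 45 L
Free water deficit = TBW · (Na/140 − 1)
= 45 · (160/140 − 1)
= 45 · 0.1429
= 6.43 L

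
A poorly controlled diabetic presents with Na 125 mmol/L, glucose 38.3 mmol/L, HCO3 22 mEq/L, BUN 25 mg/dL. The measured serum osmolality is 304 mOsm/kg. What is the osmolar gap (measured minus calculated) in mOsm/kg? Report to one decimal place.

6.8 mOsm/kg

Calculated osmolality = 2·Na + glucose + BUN/2.8
= 2·125 + 38.3 + 25/2.8
= 250 + 38.30 + 8.93
= 297.23 mOsm/kg ≈ 297.2 mOsm/kg
Osmolar gap = measured − calculated = 304 − 297.2 = 6.8 mOsm/kg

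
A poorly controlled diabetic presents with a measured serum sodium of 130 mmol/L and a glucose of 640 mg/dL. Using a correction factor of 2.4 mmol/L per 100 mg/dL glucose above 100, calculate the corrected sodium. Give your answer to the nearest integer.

143 mmol/L

Corrected Na = measured Na + 2.4 · (glucose − 100)/100
= 130 + 2.4 · (640 − 100)/100
= 130 + 13
= 143 mmol/L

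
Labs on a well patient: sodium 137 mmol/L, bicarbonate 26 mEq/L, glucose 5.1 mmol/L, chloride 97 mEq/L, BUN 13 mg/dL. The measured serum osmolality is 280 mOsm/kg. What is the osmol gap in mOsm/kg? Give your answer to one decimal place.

-3.7 mOsm/kg

Calculated osmolality = 2·Na + glucose + BUN/2.8
= 2·137 + 5.1 + 13/2.8
= 274 + 5.10 + 4.64
= 283.74 mOsm/kg ≈ 283.7 mOsm/kg
Osmolar gap = measured − calculated = 280 − 283.7 = -3.7 mOsm/kg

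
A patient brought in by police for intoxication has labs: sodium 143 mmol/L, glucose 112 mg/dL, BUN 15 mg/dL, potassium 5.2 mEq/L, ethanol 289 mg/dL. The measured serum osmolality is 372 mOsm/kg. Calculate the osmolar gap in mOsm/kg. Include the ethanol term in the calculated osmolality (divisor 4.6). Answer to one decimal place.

Calculated osmolality = 2·Na + glucose/18 + BUN/2.8 + ethanol/4.6
= 2·143 + 112/18 + 15/2.8 + 289/4.6
= 286 + 6.22 + 5.36 + 62.83
= 360.41 mOsm/kg ≈ 360.4 mOsm/kg
Osmolar gap = measured − calculated = 372 − 360.4 = 11.6 mOsm/kg

11.6 mOsm/kg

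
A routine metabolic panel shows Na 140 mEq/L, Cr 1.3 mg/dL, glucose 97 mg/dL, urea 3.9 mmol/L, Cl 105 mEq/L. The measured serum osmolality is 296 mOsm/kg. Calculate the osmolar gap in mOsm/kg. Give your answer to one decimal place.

Calculated osmolality = 2·Na + glucose/18 + urea
= 2·140 + 97/18 + 3.9
= 280 + 5.39 + 3.90
= 289.29 mOsm/kg ≈ 289.3 mOsm/kg
Osmolar gap = measured − calculated = 296 − 289.3 = 6.7 mOsm/kg

6.7 mOsm/kg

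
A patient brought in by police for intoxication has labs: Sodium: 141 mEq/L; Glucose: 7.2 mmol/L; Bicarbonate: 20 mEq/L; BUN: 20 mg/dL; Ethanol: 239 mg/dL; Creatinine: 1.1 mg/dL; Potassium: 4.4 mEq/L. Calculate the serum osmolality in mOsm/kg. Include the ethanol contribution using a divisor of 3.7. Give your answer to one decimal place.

360.9 mOsm/kg

Calculated osmolality = 2·Na + glucose + BUN/2.8 + ethanol/3.7
= 2·141 + 7.2 + 20/2.8 + 239/3.7
= 282 + 7.20 + 7.14 + 64.59
= 360.93 mOsm/kg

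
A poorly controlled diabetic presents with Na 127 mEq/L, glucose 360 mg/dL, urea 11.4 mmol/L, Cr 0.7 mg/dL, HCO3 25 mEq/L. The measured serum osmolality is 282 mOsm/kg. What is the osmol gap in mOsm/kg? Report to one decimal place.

Calculated osmolality = 2·Na + glucose/18 + urea
= 2·127 + 360/18 + 11.4
= 254 + 20 + 11.40
= 285.4 mOsm/kg ≈ 285.4 mOsm/kg
Osmolar gap = measured − calculated = 282 − 285.4 = -3.4 mOsm/kg

-3.4 mOsm/kg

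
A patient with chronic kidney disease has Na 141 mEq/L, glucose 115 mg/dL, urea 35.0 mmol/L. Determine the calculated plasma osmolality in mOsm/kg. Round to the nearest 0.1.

Calculated osmolality = 2·Na + glucose/18 + urea
= 2·141 + 115/18 + 35
= 282 + 6.39 + 35
= 323.39 mOsm/kg

323.4 mOsm/kg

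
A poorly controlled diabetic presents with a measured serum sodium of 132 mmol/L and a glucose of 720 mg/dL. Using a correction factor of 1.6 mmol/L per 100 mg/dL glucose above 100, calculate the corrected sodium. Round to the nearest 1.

142 mmol/L

Corrected Na = measured Na + 1.6 · (glucose − 100)/100
= 132 + 1.6 · (720 − 100)/100
= 132 + 9.9
= 141.9 mmol/L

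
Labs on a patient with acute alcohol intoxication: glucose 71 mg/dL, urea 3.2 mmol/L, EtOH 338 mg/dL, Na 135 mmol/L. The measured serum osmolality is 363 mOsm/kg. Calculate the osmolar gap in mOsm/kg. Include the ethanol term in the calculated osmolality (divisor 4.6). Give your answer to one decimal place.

Calculated osmolality = 2·Na + glucose/18 + urea + ethanol/4.6
= 2·135 + 71/18 + 3.2 + 338/4.6
= 270 + 3.94 + 3.20 + 73.48
= 350.62 mOsm/kg ≈ 350.6 mOsm/kg
Osmolar gap = measured − calculated = 363 − 350.6 = 12.4 mOsm/kg

12.4 mOsm/kg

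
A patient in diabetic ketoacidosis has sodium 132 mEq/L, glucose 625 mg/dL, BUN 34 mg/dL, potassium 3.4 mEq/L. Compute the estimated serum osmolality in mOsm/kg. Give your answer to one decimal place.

310.9 mOsm/kg

Calculated osmolality = 2·Na + glucose/18 + BUN/2.8
= 2·132 + 625/18 + 34/2.8
= 264 + 34.72 + 12.14
= 310.86 mOsm/kg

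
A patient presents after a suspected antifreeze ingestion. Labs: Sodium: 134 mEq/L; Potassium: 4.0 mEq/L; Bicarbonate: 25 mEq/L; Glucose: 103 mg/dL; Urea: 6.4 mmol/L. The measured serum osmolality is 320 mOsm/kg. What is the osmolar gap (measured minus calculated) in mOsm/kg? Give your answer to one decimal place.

Calculated osmolality = 2·Na + glucose/18 + urea
= 2·134 + 103/18 + 6.4
= 268 + 5.72 + 6.40
= 280.12 mOsm/kg ≈ 280.1 mOsm/kg
Osmolar gap = measured − calculated = 320 − 280.1 = 39.9 mOsm/kg

39.9 mOsm/kg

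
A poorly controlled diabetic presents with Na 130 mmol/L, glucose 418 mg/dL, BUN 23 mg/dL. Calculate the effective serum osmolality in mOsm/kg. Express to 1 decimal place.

283.2 mOsm/kg

Effective osmolality excludes urea (freely permeant across cell membranes):
2·Na + glucose/18
= 2·130 + 418/18
= 260 + 23.22
= 283.22 mOsm/kg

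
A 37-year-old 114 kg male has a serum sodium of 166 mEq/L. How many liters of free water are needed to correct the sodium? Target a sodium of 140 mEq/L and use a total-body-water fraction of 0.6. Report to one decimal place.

12.7 L

TBW = 0.6 · 114 = 68.4 L
Free water deficit = TBW · (Na/140 − 1)
= 68.4 · (166/140 − 1)
= 68.4 · 0.1857
= 12.7 L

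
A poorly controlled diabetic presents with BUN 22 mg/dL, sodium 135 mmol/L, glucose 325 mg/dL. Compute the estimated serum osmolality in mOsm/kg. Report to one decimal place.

295.9 mOsm/kg

Calculated osmolality = 2·Na + glucose/18 + BUN/2.8
= 2·135 + 325/18 + 22/2.8
= 270 + 18.06 + 7.86
= 295.92 mOsm/kg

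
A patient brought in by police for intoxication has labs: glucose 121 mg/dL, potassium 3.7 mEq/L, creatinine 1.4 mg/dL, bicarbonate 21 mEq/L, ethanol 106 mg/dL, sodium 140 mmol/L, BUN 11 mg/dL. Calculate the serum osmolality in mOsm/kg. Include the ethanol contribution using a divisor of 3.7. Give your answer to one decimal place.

319.3 mOsm/kg

Calculated osmolality = 2·Na + glucose/18 + BUN/2.8 + ethanol/3.7
= 2·140 + 121/18 + 11/2.8 + 106/3.7
= 280 + 6.72 + 3.93 + 28.65
= 319.3 mOsm/kg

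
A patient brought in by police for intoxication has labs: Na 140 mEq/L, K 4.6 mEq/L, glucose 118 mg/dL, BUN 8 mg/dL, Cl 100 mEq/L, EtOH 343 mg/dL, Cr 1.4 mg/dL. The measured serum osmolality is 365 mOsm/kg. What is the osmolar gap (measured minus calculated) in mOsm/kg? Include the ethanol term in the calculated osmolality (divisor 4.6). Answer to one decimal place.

Calculated osmolality = 2·Na + glucose/18 + BUN/2.8 + ethanol/4.6
= 2·140 + 118/18 + 8/2.8 + 343/4.6
= 280 + 6.56 + 2.86 + 74.57
= 363.99 mOsm/kg ≈ 364.0 mOsm/kg
Osmolar gap = measured − calculated = 365 − 364.0 = 1.0 mOsm/kg

1.0 mOsm/kg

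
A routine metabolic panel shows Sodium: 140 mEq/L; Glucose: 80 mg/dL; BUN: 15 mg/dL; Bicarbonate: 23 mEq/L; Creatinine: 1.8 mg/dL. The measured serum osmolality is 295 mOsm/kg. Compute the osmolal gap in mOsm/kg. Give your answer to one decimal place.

Calculated osmolality = 2·Na + glucose/18 + BUN/2.8
= 2·140 + 80/18 + 15/2.8
= 280 + 4.44 + 5.36
= 289.8 mOsm/kg ≈ 289.8 mOsm/kg
Osmolar gap = measured − calculated = 295 − 289.8 = 5.2 mOsm/kg

5.2 mOsm/kg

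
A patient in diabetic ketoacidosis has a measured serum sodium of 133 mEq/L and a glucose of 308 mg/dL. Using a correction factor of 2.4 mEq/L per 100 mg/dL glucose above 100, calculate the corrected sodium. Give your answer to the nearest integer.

Corrected Na = measured Na + 2.4 · (glucose − 100)/100
= 133 + 2.4 · (308 − 100)/100
= 133 + 5
= 138 mEq/L

138 mEq/L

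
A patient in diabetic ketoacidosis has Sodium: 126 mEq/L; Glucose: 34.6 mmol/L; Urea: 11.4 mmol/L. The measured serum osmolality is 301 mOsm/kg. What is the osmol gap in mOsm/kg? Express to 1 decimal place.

3.0 mOsm/kg

Calculated osmolality = 2·Na + glucose + urea
= 2·126 + 34.6 + 11.4
= 252 + 34.60 + 11.40
= 298 mOsm/kg ≈ 298.0 mOsm/kg
Osmolar gap = measured − calculated = 301 − 298.0 = 3.0 mOsm/kg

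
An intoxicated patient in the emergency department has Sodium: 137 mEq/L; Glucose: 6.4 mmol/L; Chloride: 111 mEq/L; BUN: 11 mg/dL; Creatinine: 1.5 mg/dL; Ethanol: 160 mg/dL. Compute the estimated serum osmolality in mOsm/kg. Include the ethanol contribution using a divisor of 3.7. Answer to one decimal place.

327.6 mOsm/kg

Calculated osmolality = 2·Na + glucose + BUN/2.8 + ethanol/3.7
= 2·137 + 6.4 + 11/2.8 + 160/3.7
= 274 + 6.40 + 3.93 + 43.24
= 327.57 mOsm/kg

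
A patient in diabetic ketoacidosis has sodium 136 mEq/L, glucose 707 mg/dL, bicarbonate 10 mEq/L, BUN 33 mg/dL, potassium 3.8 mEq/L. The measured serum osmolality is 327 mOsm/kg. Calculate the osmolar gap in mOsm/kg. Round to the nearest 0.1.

3.9 mOsm/kg

Calculated osmolality = 2·Na + glucose/18 + BUN/2.8
= 2·136 + 707/18 + 33/2.8
= 272 + 39.28 + 11.79
= 323.07 mOsm/kg ≈ 323.1 mOsm/kg
Osmolar gap = measured − calculated = 327 − 323.1 = 3.9 mOsm/kg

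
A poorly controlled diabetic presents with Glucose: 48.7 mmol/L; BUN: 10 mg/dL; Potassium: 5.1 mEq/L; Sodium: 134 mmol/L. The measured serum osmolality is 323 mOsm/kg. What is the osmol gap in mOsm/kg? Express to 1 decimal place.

2.7 mOsm/kg

Calculated osmolality = 2·Na + glucose + BUN/2.8
= 2·134 + 48.7 + 10/2.8
= 268 + 48.70 + 3.57
= 320.27 mOsm/kg ≈ 320.3 mOsm/kg
Osmolar gap = measured − calculated = 323 − 320.3 = 2.7 mOsm/kg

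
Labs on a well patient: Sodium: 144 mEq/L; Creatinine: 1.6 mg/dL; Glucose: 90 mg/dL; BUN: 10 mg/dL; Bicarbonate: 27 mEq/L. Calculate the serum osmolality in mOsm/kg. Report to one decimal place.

Calculated osmolality = 2·Na + glucose/18 + BUN/2.8
= 2·144 + 90/18 + 10/2.8
= 288 + 5 + 3.57
= 296.57 mOsm/kg

296.6 mOsm/kg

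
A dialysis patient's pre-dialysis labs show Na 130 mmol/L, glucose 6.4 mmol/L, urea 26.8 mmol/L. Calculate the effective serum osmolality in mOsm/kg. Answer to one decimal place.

266.4 mOsm/kg

Effective osmolality excludes urea (freely permeant across cell membranes):
2·Na + glucose
= 2·130 + 6.4
= 260 + 6.4
= 266.4 mOsm/kg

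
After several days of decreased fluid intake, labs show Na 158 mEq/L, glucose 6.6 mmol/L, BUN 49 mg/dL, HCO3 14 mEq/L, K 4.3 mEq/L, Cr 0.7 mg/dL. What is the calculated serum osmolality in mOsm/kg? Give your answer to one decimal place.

340.1 mOsm/kg

Calculated osmolality = 2·Na + glucose + BUN/2.8
= 2·158 + 6.6 + 49/2.8
= 316 + 6.60 + 17.50
= 340.1 mOsm/kg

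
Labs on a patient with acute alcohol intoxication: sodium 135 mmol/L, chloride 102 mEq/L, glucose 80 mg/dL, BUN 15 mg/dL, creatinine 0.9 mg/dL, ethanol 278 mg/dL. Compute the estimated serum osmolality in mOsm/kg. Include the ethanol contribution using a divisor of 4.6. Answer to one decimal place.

340.2 mOsm/kg

Calculated osmolality = 2·Na + glucose/18 + BUN/2.8 + ethanol/4.6
= 2·135 + 80/18 + 15/2.8 + 278/4.6
= 270 + 4.44 + 5.36 + 60.43
= 340.23 mOsm/kg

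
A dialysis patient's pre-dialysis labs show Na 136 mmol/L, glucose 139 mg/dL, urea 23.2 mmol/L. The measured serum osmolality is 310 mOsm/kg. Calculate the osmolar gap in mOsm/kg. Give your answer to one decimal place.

Calculated osmolality = 2·Na + glucose/18 + urea
= 2·136 + 139/18 + 23.2
= 272 + 7.72 + 23.20
= 302.92 mOsm/kg ≈ 302.9 mOsm/kg
Osmolar gap = measured − calculated = 310 − 302.9 = 7.1 mOsm/kg

7.1 mOsm/kg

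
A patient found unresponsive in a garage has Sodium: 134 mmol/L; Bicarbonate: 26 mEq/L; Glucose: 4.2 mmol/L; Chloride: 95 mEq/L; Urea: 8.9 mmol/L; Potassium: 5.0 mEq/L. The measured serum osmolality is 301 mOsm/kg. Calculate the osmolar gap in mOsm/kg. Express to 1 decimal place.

Calculated osmolality = 2·Na + glucose + urea
= 2·134 + 4.2 + 8.9
= 268 + 4.20 + 8.90
= 281.1 mOsm/kg ≈ 281.1 mOsm/kg
Osmolar gap = measured − calculated = 301 − 281.1 = 19.9 mOsm/kg

19.9 mOsm/kg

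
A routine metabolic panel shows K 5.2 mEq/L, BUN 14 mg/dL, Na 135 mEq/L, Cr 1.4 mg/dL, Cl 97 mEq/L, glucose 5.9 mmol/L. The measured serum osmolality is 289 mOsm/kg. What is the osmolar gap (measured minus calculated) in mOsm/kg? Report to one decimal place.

8.1 mOsm/kg

Calculated osmolality = 2·Na + glucose + BUN/2.8
= 2·135 + 5.9 + 14/2.8
= 270 + 5.90 + 5
= 280.9 mOsm/kg ≈ 280.9 mOsm/kg
Osmolar gap = measured − calculated = 289 − 280.9 = 8.1 mOsm/kg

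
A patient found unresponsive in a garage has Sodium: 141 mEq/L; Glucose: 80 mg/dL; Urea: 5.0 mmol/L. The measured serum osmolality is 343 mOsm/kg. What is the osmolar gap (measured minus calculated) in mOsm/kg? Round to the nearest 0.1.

Calculated osmolality = 2·Na + glucose/18 + urea
= 2·141 + 80/18 + 5
= 282 + 4.44 + 5
= 291.44 mOsm/kg ≈ 291.4 mOsm/kg
Osmolar gap = measured − calculated = 343 − 291.4 = 51.6 mOsm/kg

51.6 mOsm/kg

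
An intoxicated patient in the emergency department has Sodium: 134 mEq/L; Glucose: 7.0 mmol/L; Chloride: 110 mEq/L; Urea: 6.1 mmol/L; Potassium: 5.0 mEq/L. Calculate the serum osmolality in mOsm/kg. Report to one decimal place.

281.1 mOsm/kg

Calculated osmolality = 2·Na + glucose + urea
= 2·134 + 7 + 6.1
= 268 + 7 + 6.10
= 281.1 mOsm/kg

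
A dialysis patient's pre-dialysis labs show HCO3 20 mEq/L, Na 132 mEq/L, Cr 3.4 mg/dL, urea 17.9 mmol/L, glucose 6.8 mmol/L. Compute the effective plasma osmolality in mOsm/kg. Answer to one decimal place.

Effective osmolality excludes urea (freely permeant across cell membranes):
2·Na + glucose
= 2·132 + 6.8
= 264 + 6.8
= 270.8 mOsm/kg

270.8 mOsm/kg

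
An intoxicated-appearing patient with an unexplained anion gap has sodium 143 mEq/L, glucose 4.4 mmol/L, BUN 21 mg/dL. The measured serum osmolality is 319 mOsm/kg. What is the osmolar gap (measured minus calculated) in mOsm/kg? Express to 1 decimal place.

Calculated osmolality = 2·Na + glucose + BUN/2.8
= 2·143 + 4.4 + 21/2.8
= 286 + 4.40 + 7.50
= 297.9 mOsm/kg ≈ 297.9 mOsm/kg
Osmolar gap = measured − calculated = 319 − 297.9 = 21.1 mOsm/kg

21.1 mOsm/kg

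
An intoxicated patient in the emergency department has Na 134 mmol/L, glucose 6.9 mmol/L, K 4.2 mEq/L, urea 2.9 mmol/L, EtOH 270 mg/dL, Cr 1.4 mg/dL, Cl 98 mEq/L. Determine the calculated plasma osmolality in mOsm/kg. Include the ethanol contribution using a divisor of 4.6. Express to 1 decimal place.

Calculated osmolality = 2·Na + glucose + urea + ethanol/4.6
= 2·134 + 6.9 + 2.9 + 270/4.6
= 268 + 6.90 + 2.90 + 58.70
= 336.5 mOsm/kg

336.5 mOsm/kg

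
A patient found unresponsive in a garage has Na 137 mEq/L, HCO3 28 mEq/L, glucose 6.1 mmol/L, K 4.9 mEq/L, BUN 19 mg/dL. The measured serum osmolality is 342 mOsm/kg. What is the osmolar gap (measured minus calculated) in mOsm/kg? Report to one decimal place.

Calculated osmolality = 2·Na + glucose + BUN/2.8
= 2·137 + 6.1 + 19/2.8
= 274 + 6.10 + 6.79
= 286.89 mOsm/kg ≈ 286.9 mOsm/kg
Osmolar gap = measured − calculated = 342 − 286.9 = 55.1 mOsm/kg

55.1 mOsm/kg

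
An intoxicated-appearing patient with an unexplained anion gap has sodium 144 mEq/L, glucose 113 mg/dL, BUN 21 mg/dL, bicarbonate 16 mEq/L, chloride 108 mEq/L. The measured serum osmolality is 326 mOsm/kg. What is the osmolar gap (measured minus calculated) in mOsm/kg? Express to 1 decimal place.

Calculated osmolality = 2·Na + glucose/18 + BUN/2.8
= 2·144 + 113/18 + 21/2.8
= 288 + 6.28 + 7.50
= 301.78 mOsm/kg ≈ 301.8 mOsm/kg
Osmolar gap = measured − calculated = 326 − 301.8 = 24.2 mOsm/kg

24.2 mOsm/kg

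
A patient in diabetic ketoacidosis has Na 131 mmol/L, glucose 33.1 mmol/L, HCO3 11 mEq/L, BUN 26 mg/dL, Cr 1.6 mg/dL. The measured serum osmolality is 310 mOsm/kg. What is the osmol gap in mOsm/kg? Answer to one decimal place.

5.6 mOsm/kg

Calculated osmolality = 2·Na + glucose + BUN/2.8
= 2·131 + 33.1 + 26/2.8
= 262 + 33.10 + 9.29
= 304.39 mOsm/kg ≈ 304.4 mOsm/kg
Osmolar gap = measured − calculated = 310 − 304.4 = 5.6 mOsm/kg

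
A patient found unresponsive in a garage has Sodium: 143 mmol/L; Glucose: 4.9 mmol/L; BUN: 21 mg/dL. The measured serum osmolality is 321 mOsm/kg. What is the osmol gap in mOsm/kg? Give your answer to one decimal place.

22.6 mOsm/kg

Calculated osmolality = 2·Na + glucose + BUN/2.8
= 2·143 + 4.9 + 21/2.8
= 286 + 4.90 + 7.50
= 298.4 mOsm/kg ≈ 298.4 mOsm/kg
Osmolar gap = measured − calculated = 321 − 298.4 = 22.6 mOsm/kg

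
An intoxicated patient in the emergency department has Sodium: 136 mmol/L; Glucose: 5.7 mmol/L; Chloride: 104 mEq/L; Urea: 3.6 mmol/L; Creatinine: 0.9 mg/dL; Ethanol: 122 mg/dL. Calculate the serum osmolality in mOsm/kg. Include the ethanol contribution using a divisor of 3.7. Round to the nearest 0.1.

Calculated osmolality = 2·Na + glucose + urea + ethanol/3.7
= 2·136 + 5.7 + 3.6 + 122/3.7
= 272 + 5.70 + 3.60 + 32.97
= 314.27 mOsm/kg

314.3 mOsm/kg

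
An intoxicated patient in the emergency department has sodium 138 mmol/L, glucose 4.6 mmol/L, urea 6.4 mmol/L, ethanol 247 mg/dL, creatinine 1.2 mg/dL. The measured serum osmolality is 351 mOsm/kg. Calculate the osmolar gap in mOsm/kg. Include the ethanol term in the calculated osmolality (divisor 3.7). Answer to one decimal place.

-2.8 mOsm/kg

Calculated osmolality = 2·Na + glucose + urea + ethanol/3.7
= 2·138 + 4.6 + 6.4 + 247/3.7
= 276 + 4.60 + 6.40 + 66.76
= 353.76 mOsm/kg ≈ 353.8 mOsm/kg
Osmolar gap = measured − calculated = 351 − 353.8 = -2.8 mOsm/kg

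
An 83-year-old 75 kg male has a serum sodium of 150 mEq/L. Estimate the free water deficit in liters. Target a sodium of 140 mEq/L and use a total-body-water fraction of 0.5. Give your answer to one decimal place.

2.7 L

TBW = 0.5 · 75 = 37.5 L
Free water deficit = TBW · (Na/140 − 1)
= 37.5 · (150/140 − 1)
= 37.5 · 0.0714
= 2.68 L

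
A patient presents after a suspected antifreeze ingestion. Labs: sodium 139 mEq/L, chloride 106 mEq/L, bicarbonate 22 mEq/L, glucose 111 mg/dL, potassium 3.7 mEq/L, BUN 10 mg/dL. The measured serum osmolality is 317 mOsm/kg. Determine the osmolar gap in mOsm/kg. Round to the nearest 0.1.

29.3 mOsm/kg

Calculated osmolality = 2·Na + glucose/18 + BUN/2.8
= 2·139 + 111/18 + 10/2.8
= 278 + 6.17 + 3.57
= 287.74 mOsm/kg ≈ 287.7 mOsm/kg
Osmolar gap = measured − calculated = 317 − 287.7 = 29.3 mOsm/kg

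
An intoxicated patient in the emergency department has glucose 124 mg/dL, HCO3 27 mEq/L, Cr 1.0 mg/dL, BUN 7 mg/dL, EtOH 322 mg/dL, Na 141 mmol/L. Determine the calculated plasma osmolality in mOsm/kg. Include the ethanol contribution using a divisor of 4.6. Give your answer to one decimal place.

Calculated osmolality = 2·Na + glucose/18 + BUN/2.8 + ethanol/4.6
= 2·141 + 124/18 + 7/2.8 + 322/4.6
= 282 + 6.89 + 2.50 + 70
= 361.39 mOsm/kg

361.4 mOsm/kg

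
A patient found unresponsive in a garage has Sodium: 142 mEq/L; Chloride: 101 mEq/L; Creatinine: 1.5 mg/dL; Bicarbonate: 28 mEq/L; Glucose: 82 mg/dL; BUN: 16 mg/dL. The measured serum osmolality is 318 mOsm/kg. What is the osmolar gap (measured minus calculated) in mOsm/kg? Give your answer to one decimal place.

Calculated osmolality = 2·Na + glucose/18 + BUN/2.8
= 2·142 + 82/18 + 16/2.8
= 284 + 4.56 + 5.71
= 294.27 mOsm/kg ≈ 294.3 mOsm/kg
Osmolar gap = measured − calculated = 318 − 294.3 = 23.7 mOsm/kg

23.7 mOsm/kg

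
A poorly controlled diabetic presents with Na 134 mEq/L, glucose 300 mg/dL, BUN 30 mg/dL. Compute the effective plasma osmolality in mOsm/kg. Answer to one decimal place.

Effective osmolality excludes urea (freely permeant across cell membranes):
2·Na + glucose/18
= 2·134 + 300/18
= 268 + 16.67
= 284.67 mOsm/kg

284.7 mOsm/kg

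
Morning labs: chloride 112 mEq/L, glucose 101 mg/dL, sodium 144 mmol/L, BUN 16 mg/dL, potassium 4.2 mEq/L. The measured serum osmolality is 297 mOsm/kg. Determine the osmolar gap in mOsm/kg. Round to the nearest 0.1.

-2.3 mOsm/kg

Calculated osmolality = 2·Na + glucose/18 + BUN/2.8
= 2·144 + 101/18 + 16/2.8
= 288 + 5.61 + 5.71
= 299.32 mOsm/kg ≈ 299.3 mOsm/kg
Osmolar gap = measured − calculated = 297 − 299.3 = -2.3 mOsm/kg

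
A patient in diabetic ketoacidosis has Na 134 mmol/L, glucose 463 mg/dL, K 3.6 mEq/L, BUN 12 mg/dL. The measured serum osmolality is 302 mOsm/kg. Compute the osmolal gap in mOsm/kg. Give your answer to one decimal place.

Calculated osmolality = 2·Na + glucose/18 + BUN/2.8
= 2·134 + 463/18 + 12/2.8
= 268 + 25.72 + 4.29
= 298.01 mOsm/kg ≈ 298.0 mOsm/kg
Osmolar gap = measured − calculated = 302 − 298.0 = 4.0 mOsm/kg

4.0 mOsm/kg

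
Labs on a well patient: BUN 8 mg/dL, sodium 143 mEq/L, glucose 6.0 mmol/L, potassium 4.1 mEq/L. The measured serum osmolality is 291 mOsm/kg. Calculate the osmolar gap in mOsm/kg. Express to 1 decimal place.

-3.9 mOsm/kg

Calculated osmolality = 2·Na + glucose + BUN/2.8
= 2·143 + 6 + 8/2.8
= 286 + 6 + 2.86
= 294.86 mOsm/kg ≈ 294.9 mOsm/kg
Osmolar gap = measured − calculated = 291 − 294.9 = -3.9 mOsm/kg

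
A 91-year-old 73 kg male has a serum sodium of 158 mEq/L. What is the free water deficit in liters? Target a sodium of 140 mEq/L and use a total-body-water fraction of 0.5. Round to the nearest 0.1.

TBW = 0.5 · 73 = 36.5 L
Free water deficit = TBW · (Na/140 − 1)
= 36.5 · (158/140 − 1)
= 36.5 · 0.1286
= 4.69 L

4.7 L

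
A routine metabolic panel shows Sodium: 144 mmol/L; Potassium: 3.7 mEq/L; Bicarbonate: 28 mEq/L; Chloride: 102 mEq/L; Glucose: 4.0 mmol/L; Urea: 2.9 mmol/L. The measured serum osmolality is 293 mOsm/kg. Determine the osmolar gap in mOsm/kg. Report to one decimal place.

-1.9 mOsm/kg

Calculated osmolality = 2·Na + glucose + urea
= 2·144 + 4 + 2.9
= 288 + 4 + 2.90
= 294.9 mOsm/kg ≈ 294.9 mOsm/kg
Osmolar gap = measured − calculated = 293 − 294.9 = -1.9 mOsm/kg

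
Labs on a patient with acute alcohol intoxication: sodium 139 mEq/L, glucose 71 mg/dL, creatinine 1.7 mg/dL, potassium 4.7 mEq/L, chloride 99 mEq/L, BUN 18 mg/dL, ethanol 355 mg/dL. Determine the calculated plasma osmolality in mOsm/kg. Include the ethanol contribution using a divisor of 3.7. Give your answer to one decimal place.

384.3 mOsm/kg

Calculated osmolality = 2·Na + glucose/18 + BUN/2.8 + ethanol/3.7
= 2·139 + 71/18 + 18/2.8 + 355/3.7
= 278 + 3.94 + 6.43 + 95.95
= 384.32 mOsm/kg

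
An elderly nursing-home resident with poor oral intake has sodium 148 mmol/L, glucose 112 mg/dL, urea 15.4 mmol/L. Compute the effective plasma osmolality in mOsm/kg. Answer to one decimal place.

302.2 mOsm/kg

Effective osmolality excludes urea (freely permeant across cell membranes):
2·Na + glucose/18
= 2·148 + 112/18
= 296 + 6.22
= 302.22 mOsm/kg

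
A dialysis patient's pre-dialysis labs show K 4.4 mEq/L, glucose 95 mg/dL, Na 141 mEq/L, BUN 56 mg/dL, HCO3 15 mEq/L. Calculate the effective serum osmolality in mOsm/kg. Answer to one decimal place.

Effective osmolality excludes urea (freely permeant across cell membranes):
2·Na + glucose/18
= 2·141 + 95/18
= 282 + 5.28
= 287.28 mOsm/kg

287.3 mOsm/kg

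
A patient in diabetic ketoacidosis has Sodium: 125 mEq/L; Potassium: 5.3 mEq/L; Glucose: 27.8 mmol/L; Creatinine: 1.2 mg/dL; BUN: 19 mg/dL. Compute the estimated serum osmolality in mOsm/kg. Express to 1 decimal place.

Calculated osmolality = 2·Na + glucose + BUN/2.8
= 2·125 + 27.8 + 19/2.8
= 250 + 27.80 + 6.79
= 284.59 mOsm/kg

284.6 mOsm/kg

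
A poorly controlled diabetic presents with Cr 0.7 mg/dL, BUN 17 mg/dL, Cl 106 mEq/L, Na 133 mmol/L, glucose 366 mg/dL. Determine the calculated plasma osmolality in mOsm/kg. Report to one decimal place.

292.4 mOsm/kg

Calculated osmolality = 2·Na + glucose/18 + BUN/2.8
= 2·133 + 366/18 + 17/2.8
= 266 + 20.33 + 6.07
= 292.4 mOsm/kg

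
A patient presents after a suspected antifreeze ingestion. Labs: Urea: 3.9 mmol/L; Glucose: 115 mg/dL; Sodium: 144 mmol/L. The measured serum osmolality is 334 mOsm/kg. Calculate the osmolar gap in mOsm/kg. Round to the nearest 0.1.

Calculated osmolality = 2·Na + glucose/18 + urea
= 2·144 + 115/18 + 3.9
= 288 + 6.39 + 3.90
= 298.29 mOsm/kg ≈ 298.3 mOsm/kg
Osmolar gap = measured − calculated = 334 − 298.3 = 35.7 mOsm/kg

35.7 mOsm/kg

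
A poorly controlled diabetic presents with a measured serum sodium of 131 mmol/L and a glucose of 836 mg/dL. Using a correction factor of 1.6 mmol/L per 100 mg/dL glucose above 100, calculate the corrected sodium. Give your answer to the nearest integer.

143 mmol/L

Corrected Na = measured Na + 1.6 · (glucose − 100)/100
= 131 + 1.6 · (836 − 100)/100
= 131 + 11.8
= 142.8 mmol/L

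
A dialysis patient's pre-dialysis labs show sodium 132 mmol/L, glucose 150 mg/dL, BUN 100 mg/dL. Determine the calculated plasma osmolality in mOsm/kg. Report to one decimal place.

308.0 mOsm/kg

Calculated osmolality = 2·Na + glucose/18 + BUN/2.8
= 2·132 + 150/18 + 100/2.8
= 264 + 8.33 + 35.71
= 308.04 mOsm/kg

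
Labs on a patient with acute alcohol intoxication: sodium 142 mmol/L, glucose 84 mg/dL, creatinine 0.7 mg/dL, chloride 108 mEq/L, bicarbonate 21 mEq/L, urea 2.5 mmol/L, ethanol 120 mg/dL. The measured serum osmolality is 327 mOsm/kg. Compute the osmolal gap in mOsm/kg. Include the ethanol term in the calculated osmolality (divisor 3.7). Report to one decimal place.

Calculated osmolality = 2·Na + glucose/18 + urea + ethanol/3.7
= 2·142 + 84/18 + 2.5 + 120/3.7
= 284 + 4.67 + 2.50 + 32.43
= 323.6 mOsm/kg ≈ 323.6 mOsm/kg
Osmolar gap = measured − calculated = 327 − 323.6 = 3.4 mOsm/kg

3.4 mOsm/kg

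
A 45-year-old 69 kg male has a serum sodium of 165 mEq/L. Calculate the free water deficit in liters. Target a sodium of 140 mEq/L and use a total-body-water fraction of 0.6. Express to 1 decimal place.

TBW = 0.6 · 69 = 41.4 L
Free water deficit = TBW · (Na/140 − 1)
= 41.4 · (165/140 − 1)
= 41.4 · 0.1786
= 7.39 L

7.4 L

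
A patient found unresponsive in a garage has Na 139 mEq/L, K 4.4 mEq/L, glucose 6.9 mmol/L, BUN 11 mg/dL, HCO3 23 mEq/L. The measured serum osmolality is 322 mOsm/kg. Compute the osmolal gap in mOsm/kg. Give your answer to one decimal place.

33.2 mOsm/kg

Calculated osmolality = 2·Na + glucose + BUN/2.8
= 2·139 + 6.9 + 11/2.8
= 278 + 6.90 + 3.93
= 288.83 mOsm/kg ≈ 288.8 mOsm/kg
Osmolar gap = measured − calculated = 322 − 288.8 = 33.2 mOsm/kg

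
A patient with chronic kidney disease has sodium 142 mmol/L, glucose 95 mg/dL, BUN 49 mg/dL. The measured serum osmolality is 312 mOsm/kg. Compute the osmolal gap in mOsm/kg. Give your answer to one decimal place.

5.2 mOsm/kg

Calculated osmolality = 2·Na + glucose/18 + BUN/2.8
= 2·142 + 95/18 + 49/2.8
= 284 + 5.28 + 17.50
= 306.78 mOsm/kg ≈ 306.8 mOsm/kg
Osmolar gap = measured − calculated = 312 − 306.8 = 5.2 mOsm/kg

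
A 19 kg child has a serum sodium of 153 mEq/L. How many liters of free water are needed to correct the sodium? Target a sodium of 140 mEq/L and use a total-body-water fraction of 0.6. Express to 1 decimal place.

1.1 L

TBW = 0.6 · 19 = 11.4 L
Free water deficit = TBW · (Na/140 − 1)
= 11.4 · (153/140 − 1)
= 11.4 · 0.0929
= 1.06 L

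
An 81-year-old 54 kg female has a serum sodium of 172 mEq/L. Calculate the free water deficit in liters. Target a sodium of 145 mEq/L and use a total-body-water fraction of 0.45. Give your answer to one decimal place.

TBW = 0.45 · 54 = 24.3 L
Free water deficit = TBW · (Na/145 − 1)
= 24.3 · (172/145 − 1)
= 24.3 · 0.1862
= 4.52 L

4.5 L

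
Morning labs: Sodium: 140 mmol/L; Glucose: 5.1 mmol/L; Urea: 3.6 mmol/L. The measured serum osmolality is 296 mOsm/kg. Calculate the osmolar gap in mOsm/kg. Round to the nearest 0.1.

Calculated osmolality = 2·Na + glucose + urea
= 2·140 + 5.1 + 3.6
= 280 + 5.10 + 3.60
= 288.7 mOsm/kg ≈ 288.7 mOsm/kg
Osmolar gap = measured − calculated = 296 − 288.7 = 7.3 mOsm/kg

7.3 mOsm/kg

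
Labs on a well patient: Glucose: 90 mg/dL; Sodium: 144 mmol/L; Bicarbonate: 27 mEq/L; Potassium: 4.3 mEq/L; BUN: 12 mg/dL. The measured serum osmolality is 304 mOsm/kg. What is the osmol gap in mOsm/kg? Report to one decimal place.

Calculated osmolality = 2·Na + glucose/18 + BUN/2.8
= 2·144 + 90/18 + 12/2.8
= 288 + 5 + 4.29
= 297.29 mOsm/kg ≈ 297.3 mOsm/kg
Osmolar gap = measured − calculated = 304 − 297.3 = 6.7 mOsm/kg

6.7 mOsm/kg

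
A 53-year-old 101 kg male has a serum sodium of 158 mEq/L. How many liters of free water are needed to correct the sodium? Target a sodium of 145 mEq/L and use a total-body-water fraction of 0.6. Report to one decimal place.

TBW = 0.6 · 101 = 60.6 L
Free water deficit = TBW · (Na/145 − 1)
= 60.6 · (158/145 − 1)
= 60.6 · 0.0897
= 5.44 L

5.4 L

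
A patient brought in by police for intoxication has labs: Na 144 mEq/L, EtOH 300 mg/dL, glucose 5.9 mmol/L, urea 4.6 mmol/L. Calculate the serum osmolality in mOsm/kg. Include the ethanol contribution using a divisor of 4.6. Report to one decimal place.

Calculated osmolality = 2·Na + glucose + urea + ethanol/4.6
= 2·144 + 5.9 + 4.6 + 300/4.6
= 288 + 5.90 + 4.60 + 65.22
= 363.72 mOsm/kg

363.7 mOsm/kg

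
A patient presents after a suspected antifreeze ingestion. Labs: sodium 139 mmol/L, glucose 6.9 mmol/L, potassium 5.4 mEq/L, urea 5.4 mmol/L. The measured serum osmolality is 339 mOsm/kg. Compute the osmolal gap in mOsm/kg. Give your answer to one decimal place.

48.7 mOsm/kg

Calculated osmolality = 2·Na + glucose + urea
= 2·139 + 6.9 + 5.4
= 278 + 6.90 + 5.40
= 290.3 mOsm/kg ≈ 290.3 mOsm/kg
Osmolar gap = measured − calculated = 339 − 290.3 = 48.7 mOsm/kg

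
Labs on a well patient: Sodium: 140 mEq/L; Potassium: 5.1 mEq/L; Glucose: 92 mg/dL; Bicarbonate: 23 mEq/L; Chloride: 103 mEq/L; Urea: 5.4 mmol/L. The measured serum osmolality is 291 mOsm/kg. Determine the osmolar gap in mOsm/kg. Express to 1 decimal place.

0.5 mOsm/kg

Calculated osmolality = 2·Na + glucose/18 + urea
= 2·140 + 92/18 + 5.4
= 280 + 5.11 + 5.40
= 290.51 mOsm/kg ≈ 290.5 mOsm/kg
Osmolar gap = measured − calculated = 291 − 290.5 = 0.5 mOsm/kg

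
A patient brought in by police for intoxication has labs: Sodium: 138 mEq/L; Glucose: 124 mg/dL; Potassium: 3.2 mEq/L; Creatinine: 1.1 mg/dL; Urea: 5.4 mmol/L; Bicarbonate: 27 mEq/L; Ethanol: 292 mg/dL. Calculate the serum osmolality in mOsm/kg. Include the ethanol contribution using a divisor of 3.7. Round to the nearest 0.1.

367.2 mOsm/kg

Calculated osmolality = 2·Na + glucose/18 + urea + ethanol/3.7
= 2·138 + 124/18 + 5.4 + 292/3.7
= 276 + 6.89 + 5.40 + 78.92
= 367.21 mOsm/kg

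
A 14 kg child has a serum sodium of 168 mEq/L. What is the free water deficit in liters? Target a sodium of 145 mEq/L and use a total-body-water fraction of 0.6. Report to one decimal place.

TBW = 0.6 · 14 = 8.4 L
Free water deficit = TBW · (Na/145 − 1)
= 8.4 · (168/145 − 1)
= 8.4 · 0.1586
= 1.33 L

1.3 L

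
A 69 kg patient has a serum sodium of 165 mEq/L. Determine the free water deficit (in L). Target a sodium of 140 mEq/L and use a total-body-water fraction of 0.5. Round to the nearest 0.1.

6.2 L

TBW = 0.5 · 69 = 34.5 L
Free water deficit = TBW · (Na/140 − 1)
= 34.5 · (165/140 − 1)
= 34.5 · 0.1786
= 6.16 L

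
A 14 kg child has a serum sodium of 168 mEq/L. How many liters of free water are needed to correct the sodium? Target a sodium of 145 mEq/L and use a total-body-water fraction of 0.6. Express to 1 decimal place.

TBW = 0.6 · 14 = 8.4 L
Free water deficit = TBW · (Na/145 − 1)
= 8.4 · (168/145 − 1)
= 8.4 · 0.1586
= 1.33 L

1.3 L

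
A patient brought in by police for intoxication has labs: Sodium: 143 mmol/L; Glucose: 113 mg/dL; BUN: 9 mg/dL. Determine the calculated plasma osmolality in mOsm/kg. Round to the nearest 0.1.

Calculated osmolality = 2·Na + glucose/18 + BUN/2.8
= 2·143 + 113/18 + 9/2.8
= 286 + 6.28 + 3.21
= 295.49 mOsm/kg

295.5 mOsm/kg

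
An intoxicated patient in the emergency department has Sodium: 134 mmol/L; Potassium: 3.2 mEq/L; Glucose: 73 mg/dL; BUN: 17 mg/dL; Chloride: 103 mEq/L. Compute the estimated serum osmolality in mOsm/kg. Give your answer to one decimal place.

Calculated osmolality = 2·Na + glucose/18 + BUN/2.8
= 2·134 + 73/18 + 17/2.8
= 268 + 4.06 + 6.07
= 278.13 mOsm/kg

278.1 mOsm/kg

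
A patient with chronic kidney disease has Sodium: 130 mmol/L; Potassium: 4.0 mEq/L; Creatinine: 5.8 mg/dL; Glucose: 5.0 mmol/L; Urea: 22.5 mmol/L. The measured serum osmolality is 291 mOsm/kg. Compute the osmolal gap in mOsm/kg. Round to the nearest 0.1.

3.5 mOsm/kg

Calculated osmolality = 2·Na + glucose + urea
= 2·130 + 5 + 22.5
= 260 + 5 + 22.50
= 287.5 mOsm/kg ≈ 287.5 mOsm/kg
Osmolar gap = measured − calculated = 291 − 287.5 = 3.5 mOsm/kg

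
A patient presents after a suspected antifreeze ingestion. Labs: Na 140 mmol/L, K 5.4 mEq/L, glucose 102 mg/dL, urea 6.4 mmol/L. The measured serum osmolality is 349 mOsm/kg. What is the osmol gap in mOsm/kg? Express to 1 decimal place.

Calculated osmolality = 2·Na + glucose/18 + urea
= 2·140 + 102/18 + 6.4
= 280 + 5.67 + 6.40
= 292.07 mOsm/kg ≈ 292.1 mOsm/kg
Osmolar gap = measured − calculated = 349 − 292.1 = 56.9 mOsm/kg

56.9 mOsm/kg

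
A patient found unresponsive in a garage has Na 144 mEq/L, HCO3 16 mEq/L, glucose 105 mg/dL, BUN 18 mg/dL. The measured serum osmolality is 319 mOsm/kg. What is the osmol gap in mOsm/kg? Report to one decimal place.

Calculated osmolality = 2·Na + glucose/18 + BUN/2.8
= 2·144 + 105/18 + 18/2.8
= 288 + 5.83 + 6.43
= 300.26 mOsm/kg ≈ 300.3 mOsm/kg
Osmolar gap = measured − calculated = 319 − 300.3 = 18.7 mOsm/kg

18.7 mOsm/kg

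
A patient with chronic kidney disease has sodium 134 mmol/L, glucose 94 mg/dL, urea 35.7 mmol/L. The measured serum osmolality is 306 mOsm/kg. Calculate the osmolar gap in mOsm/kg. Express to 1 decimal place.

Calculated osmolality = 2·Na + glucose/18 + urea
= 2·134 + 94/18 + 35.7
= 268 + 5.22 + 35.70
= 308.92 mOsm/kg ≈ 308.9 mOsm/kg
Osmolar gap = measured − calculated = 306 − 308.9 = -2.9 mOsm/kg

-2.9 mOsm/kg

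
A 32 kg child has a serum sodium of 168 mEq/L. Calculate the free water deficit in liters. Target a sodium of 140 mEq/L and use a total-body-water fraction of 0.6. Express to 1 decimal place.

3.8 L

TBW = 0.6 · 32 = 19.2 L
Free water deficit = TBW · (Na/140 − 1)
= 19.2 · (168/140 − 1)
= 19.2 · 0.2
= 3.84 L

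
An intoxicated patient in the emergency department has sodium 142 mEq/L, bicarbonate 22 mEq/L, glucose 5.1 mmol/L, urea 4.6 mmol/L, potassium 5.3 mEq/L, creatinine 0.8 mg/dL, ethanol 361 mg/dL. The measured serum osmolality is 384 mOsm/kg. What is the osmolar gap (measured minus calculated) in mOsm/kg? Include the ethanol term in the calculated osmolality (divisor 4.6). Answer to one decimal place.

Calculated osmolality = 2·Na + glucose + urea + ethanol/4.6
= 2·142 + 5.1 + 4.6 + 361/4.6
= 284 + 5.10 + 4.60 + 78.48
= 372.18 mOsm/kg ≈ 372.2 mOsm/kg
Osmolar gap = measured − calculated = 384 − 372.2 = 11.8 mOsm/kg

11.8 mOsm/kg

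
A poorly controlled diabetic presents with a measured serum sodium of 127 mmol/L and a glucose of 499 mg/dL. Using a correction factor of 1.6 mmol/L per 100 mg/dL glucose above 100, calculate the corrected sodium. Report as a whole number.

Corrected Na = measured Na + 1.6 · (glucose − 100)/100
= 127 + 1.6 · (499 − 100)/100
= 127 + 6.4
= 133.4 mmol/L

133 mmol/L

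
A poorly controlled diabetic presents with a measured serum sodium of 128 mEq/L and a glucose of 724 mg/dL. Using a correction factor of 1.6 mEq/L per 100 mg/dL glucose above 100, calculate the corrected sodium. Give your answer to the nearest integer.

Corrected Na = measured Na + 1.6 · (glucose − 100)/100
= 128 + 1.6 · (724 − 100)/100
= 128 + 10
= 138 mEq/L

138 mEq/L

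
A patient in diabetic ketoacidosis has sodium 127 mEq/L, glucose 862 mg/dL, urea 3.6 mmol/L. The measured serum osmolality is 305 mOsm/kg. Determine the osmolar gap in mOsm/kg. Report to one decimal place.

-0.5 mOsm/kg

Calculated osmolality = 2·Na + glucose/18 + urea
= 2·127 + 862/18 + 3.6
= 254 + 47.89 + 3.60
= 305.49 mOsm/kg ≈ 305.5 mOsm/kg
Osmolar gap = measured − calculated = 305 − 305.5 = -0.5 mOsm/kg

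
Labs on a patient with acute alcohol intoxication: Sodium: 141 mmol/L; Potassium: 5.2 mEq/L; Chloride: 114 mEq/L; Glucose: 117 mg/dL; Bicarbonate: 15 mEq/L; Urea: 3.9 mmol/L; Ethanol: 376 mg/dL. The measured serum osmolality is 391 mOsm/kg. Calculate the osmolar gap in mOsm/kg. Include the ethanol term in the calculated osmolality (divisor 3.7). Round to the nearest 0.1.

-3.0 mOsm/kg

Calculated osmolality = 2·Na + glucose/18 + urea + ethanol/3.7
= 2·141 + 117/18 + 3.9 + 376/3.7
= 282 + 6.50 + 3.90 + 101.62
= 394.02 mOsm/kg ≈ 394.0 mOsm/kg
Osmolar gap = measured − calculated = 391 − 394.0 = -3.0 mOsm/kg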